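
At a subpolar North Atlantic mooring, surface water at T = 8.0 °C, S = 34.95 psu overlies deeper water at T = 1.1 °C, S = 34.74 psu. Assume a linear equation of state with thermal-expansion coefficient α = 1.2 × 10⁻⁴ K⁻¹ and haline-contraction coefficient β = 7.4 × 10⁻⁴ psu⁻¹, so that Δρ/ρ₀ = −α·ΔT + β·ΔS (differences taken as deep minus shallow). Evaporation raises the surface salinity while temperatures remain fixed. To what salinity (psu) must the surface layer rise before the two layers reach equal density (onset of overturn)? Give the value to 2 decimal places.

35.86 psu

Neutral buoyancy requires −α(T_deep − T_surf) + β(S_deep − S_surf′) = 0.
S_surf′ = S_deep − (α/β)·ΔT = 34.74 − (1.2 × 10⁻⁴/7.4 × 10⁻⁴)·(-6.9) = 35.8589 psu.
Increase required: 35.8589 − 34.95 = 0.9089 psu.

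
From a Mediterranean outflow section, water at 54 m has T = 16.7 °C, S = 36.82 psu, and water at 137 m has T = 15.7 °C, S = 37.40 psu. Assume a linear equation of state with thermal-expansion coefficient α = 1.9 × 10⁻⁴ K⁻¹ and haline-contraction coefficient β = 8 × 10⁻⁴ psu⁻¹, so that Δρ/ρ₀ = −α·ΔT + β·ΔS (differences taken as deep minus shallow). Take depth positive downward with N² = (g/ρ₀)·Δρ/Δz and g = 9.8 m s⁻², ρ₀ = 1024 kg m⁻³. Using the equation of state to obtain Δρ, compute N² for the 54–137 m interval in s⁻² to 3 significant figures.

ΔT = -1.0 K, ΔS = +0.58 psu (deep − shallow).
Δρ/ρ₀ = −αΔT + βΔS = 1.90 × 10⁻⁴ + 4.64 × 10⁻⁴ = 6.54 × 10⁻⁴, so Δρ ≈ 0.6697 kg m⁻³.
N² = (g/ρ₀)·Δρ/Δz = g·(Δρ/ρ₀)/Δz = 9.8 × 6.54 × 10⁻⁴ / 83 = 7.7219 × 10⁻⁵ s⁻² ≈ 7.72 × 10⁻⁵ s⁻².

7.72 × 10⁻⁵ s⁻²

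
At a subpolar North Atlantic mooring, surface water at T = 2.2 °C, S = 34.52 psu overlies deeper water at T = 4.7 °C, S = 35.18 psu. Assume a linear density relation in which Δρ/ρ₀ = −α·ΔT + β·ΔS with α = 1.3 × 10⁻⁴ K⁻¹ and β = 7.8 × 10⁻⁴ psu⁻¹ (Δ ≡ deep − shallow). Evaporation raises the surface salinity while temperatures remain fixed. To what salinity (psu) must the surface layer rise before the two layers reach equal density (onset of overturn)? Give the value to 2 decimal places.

34.76 psu

Neutral buoyancy requires −α(T_deep − T_surf) + β(S_deep − S_surf′) = 0.
S_surf′ = S_deep − (α/β)·ΔT = 35.18 − (1.3 × 10⁻⁴/7.8 × 10⁻⁴)·(+2.5) = 34.7633 psu.
Increase required: 34.7633 − 34.52 = 0.2433 psu.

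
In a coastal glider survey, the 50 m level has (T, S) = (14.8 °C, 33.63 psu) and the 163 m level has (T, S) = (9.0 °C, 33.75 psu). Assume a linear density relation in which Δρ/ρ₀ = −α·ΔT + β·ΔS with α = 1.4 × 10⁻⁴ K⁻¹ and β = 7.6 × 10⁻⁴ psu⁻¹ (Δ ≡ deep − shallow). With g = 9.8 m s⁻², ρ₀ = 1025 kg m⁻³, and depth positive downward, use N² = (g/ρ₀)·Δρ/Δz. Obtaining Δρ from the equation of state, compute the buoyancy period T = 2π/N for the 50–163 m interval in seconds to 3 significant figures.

710 s

ΔT = -5.8 K, ΔS = +0.12 psu (deep − shallow).
Δρ/ρ₀ = −αΔT + βΔS = 8.12 × 10⁻⁴ + 9.12 × 10⁻⁵ = 9.032 × 10⁻⁴, so Δρ ≈ 0.9258 kg m⁻³.
N² = (g/ρ₀)·Δρ/Δz = g·(Δρ/ρ₀)/Δz = 9.8 × 9.032 × 10⁻⁴ / 113 = 7.8331 × 10⁻⁵ s⁻².
N = √(7.8331 × 10⁻⁵) = 8.8505 × 10⁻³ rad s⁻¹ → T = 2π/N = 709.92 s ≈ 710 s.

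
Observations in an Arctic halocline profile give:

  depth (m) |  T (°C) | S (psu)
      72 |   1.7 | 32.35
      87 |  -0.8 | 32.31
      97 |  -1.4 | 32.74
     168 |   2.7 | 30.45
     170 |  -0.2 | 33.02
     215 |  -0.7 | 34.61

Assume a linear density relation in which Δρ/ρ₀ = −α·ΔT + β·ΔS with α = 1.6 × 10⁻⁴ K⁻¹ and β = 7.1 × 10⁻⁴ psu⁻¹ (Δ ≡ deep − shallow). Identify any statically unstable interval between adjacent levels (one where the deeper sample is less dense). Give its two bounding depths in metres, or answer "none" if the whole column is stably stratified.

Evaluate Δρ/ρ₀ = −αΔT + βΔS across each adjacent pair:
  72–87 m: −αΔT+βΔS = −(1.6 × 10⁻⁴)(-2.5)+(7.1 × 10⁻⁴)(-0.04) = 3.7 × 10⁻⁴ → stable
  87–97 m: −αΔT+βΔS = −(1.6 × 10⁻⁴)(-0.6)+(7.1 × 10⁻⁴)(+0.43) = 4.0 × 10⁻⁴ → stable
  97–168 m: −αΔT+βΔS = −(1.6 × 10⁻⁴)(+4.1)+(7.1 × 10⁻⁴)(-2.29) = -2.3 × 10⁻³ → UNSTABLE
  168–170 m: −αΔT+βΔS = −(1.6 × 10⁻⁴)(-2.9)+(7.1 × 10⁻⁴)(+2.57) = 2.3 × 10⁻³ → stable
  170–215 m: −αΔT+βΔS = −(1.6 × 10⁻⁴)(-0.5)+(7.1 × 10⁻⁴)(+1.59) = 1.2 × 10⁻³ → stable
The 97–168 m interval has Δρ < 0: lighter water underlies denser water.

97–168 m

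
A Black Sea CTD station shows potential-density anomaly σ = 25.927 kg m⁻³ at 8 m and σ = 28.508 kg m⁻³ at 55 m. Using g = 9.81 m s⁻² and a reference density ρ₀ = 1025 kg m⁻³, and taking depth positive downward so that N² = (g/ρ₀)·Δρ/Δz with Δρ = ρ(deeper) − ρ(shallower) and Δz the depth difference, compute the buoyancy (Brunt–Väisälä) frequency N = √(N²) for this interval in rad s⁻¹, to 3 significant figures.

Δρ = 1028.508 − 1025.927 = 2.581 kg m⁻³ over Δz = 55 − 8 = 47 m.
N² = (9.81/1025) × (2.581/47) = 5.2558 × 10⁻⁴ s⁻².
N = √(5.2558 × 10⁻⁴) = 0.022926 rad s⁻¹ ≈ 0.0229 rad s⁻¹.

0.0229 rad s⁻¹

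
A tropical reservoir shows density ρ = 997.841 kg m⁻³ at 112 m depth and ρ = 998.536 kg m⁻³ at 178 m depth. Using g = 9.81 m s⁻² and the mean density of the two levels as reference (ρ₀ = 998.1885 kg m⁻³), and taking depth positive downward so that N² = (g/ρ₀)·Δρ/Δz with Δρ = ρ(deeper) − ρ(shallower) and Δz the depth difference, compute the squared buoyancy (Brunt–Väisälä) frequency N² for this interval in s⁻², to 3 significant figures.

Δρ = 998.536 − 997.841 = 0.695 kg m⁻³ over Δz = 178 − 112 = 66 m.
N² = (9.81/998.1885) × (0.695/66) = 1.0349 × 10⁻⁴ s⁻² ≈ 1.03 × 10⁻⁴ s⁻².

1.03 × 10⁻⁴ s⁻²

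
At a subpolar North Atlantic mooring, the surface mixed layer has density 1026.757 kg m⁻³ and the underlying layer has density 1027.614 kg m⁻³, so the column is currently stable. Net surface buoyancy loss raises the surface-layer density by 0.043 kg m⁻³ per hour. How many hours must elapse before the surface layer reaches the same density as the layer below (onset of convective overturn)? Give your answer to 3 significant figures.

19.9 hours

Density deficit of the surface layer: 1027.614 − 1026.757 = 0.857 kg m⁻³.
Required change = 0.857 / 0.043 = 19.9 hours.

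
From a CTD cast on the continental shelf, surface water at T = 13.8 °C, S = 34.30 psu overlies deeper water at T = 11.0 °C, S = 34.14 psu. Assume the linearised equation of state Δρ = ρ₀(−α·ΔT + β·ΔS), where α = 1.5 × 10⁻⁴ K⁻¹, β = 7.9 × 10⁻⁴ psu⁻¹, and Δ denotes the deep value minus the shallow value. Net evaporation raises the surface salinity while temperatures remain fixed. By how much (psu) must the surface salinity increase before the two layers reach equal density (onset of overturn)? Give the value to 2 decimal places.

0.37 psu

Neutral buoyancy requires −α(T_deep − T_surf) + β(S_deep − S_surf′) = 0.
S_surf′ = S_deep − (α/β)·ΔT = 34.14 − (1.5 × 10⁻⁴/7.9 × 10⁻⁴)·(-2.8) = 34.6716 psu.
Increase required: 34.6716 − 34.30 = 0.3716 psu.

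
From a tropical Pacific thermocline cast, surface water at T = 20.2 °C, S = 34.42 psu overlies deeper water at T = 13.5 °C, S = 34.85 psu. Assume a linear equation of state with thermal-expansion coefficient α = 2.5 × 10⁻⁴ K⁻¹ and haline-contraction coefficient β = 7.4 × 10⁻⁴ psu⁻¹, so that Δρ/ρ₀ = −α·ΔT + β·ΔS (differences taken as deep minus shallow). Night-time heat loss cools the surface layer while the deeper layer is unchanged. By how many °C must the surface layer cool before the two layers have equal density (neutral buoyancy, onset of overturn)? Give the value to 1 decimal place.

8.0 °C

Neutral buoyancy requires Δρ = 0, i.e. −α(T_deep − T_surf′) + β(S_deep − S_surf) = 0.
T_surf′ = T_deep − (β/α)·ΔS = 13.5 − (7.4 × 10⁻⁴/2.5 × 10⁻⁴)·(+0.43) = 12.227 °C.
Cooling required: 20.2 − (12.227) = 7.973 °C.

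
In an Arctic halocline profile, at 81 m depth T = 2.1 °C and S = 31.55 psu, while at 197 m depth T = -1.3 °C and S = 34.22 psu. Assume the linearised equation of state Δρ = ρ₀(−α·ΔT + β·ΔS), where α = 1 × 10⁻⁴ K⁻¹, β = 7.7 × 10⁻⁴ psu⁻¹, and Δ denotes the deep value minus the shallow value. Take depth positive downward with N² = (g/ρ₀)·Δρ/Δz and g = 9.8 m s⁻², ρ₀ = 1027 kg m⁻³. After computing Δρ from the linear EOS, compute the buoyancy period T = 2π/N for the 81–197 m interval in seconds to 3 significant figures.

ΔT = -3.4 K, ΔS = +2.67 psu (deep − shallow).
Δρ/ρ₀ = −αΔT + βΔS = 3.40 × 10⁻⁴ + 2.0559 × 10⁻³ = 2.3959 × 10⁻³, so Δρ ≈ 2.461 kg m⁻³.
N² = (g/ρ₀)·Δρ/Δz = g·(Δρ/ρ₀)/Δz = 9.8 × 2.3959 × 10⁻³ / 116 = 2.0241 × 10⁻⁴ s⁻².
N = √(2.0241 × 10⁻⁴) = 0.014227 rad s⁻¹ → T = 2π/N = 441.64 s ≈ 442 s.

442 s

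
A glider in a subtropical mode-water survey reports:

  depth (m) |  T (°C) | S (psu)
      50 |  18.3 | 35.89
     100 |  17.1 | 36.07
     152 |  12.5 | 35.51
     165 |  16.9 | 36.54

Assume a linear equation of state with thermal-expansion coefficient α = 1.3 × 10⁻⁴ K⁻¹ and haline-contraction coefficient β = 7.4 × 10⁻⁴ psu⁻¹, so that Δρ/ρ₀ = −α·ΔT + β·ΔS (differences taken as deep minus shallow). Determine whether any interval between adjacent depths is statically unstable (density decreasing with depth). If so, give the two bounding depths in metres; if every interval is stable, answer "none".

none

Evaluate Δρ/ρ₀ = −αΔT + βΔS across each adjacent pair:
  50–100 m: −αΔT+βΔS = −(1.3 × 10⁻⁴)(-1.2)+(7.4 × 10⁻⁴)(+0.18) = 2.9 × 10⁻⁴ → stable
  100–152 m: −αΔT+βΔS = −(1.3 × 10⁻⁴)(-4.6)+(7.4 × 10⁻⁴)(-0.56) = 1.8 × 10⁻⁴ → stable
  152–165 m: −αΔT+βΔS = −(1.3 × 10⁻⁴)(+4.4)+(7.4 × 10⁻⁴)(+1.03) = 1.9 × 10⁻⁴ → stable
Every interval has Δρ > 0: the column is stably stratified throughout.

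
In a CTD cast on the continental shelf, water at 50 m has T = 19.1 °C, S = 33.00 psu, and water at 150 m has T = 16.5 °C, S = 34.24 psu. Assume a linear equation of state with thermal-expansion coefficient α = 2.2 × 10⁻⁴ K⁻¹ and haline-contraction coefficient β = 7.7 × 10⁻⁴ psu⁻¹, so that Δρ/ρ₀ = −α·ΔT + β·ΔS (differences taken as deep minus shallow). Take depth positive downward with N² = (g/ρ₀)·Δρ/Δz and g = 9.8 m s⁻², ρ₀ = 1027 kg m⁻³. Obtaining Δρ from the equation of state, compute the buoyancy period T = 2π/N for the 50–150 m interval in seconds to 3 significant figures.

514 s

ΔT = -2.6 K, ΔS = +1.24 psu (deep − shallow).
Δρ/ρ₀ = −αΔT + βΔS = 5.72 × 10⁻⁴ + 9.548 × 10⁻⁴ = 1.5268 × 10⁻³, so Δρ ≈ 1.568 kg m⁻³.
N² = (g/ρ₀)·Δρ/Δz = g·(Δρ/ρ₀)/Δz = 9.8 × 1.5268 × 10⁻³ / 100 = 1.4963 × 10⁻⁴ s⁻².
N = √(1.4963 × 10⁻⁴) = 0.012232 rad s⁻¹ → T = 2π/N = 513.67 s ≈ 514 s.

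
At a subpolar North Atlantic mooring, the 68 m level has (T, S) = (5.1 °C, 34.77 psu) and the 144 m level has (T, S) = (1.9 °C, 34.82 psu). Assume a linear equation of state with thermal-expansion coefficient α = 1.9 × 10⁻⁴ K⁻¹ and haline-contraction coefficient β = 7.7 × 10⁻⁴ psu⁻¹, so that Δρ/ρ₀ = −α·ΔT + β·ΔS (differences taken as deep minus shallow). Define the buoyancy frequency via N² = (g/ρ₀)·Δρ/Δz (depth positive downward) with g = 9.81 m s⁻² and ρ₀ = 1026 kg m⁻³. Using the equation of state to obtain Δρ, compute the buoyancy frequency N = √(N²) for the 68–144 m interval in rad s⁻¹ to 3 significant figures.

ΔT = -3.2 K, ΔS = +0.05 psu (deep − shallow).
Δρ/ρ₀ = −αΔT + βΔS = 6.08 × 10⁻⁴ + 3.85 × 10⁻⁵ = 6.465 × 10⁻⁴, so Δρ ≈ 0.6633 kg m⁻³.
N² = (g/ρ₀)·Δρ/Δz = g·(Δρ/ρ₀)/Δz = 9.81 × 6.465 × 10⁻⁴ / 76 = 8.3450 × 10⁻⁵ s⁻².
N = √(8.3450 × 10⁻⁵) = 9.1351 × 10⁻³ rad s⁻¹ ≈ 9.14 × 10⁻³ rad s⁻¹.

9.14 × 10⁻³ rad s⁻¹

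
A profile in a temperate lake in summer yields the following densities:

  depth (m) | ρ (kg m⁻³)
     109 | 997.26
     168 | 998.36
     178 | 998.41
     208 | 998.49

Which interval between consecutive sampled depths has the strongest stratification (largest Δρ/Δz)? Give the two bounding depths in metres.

109–168 m

Compute the density gradient over each adjacent pair:
  109–168 m: Δρ/Δz = 1.10/59 = 0.019 kg m⁻⁴
  168–178 m: Δρ/Δz = 0.05/10 = 5.0 × 10⁻³ kg m⁻⁴
  178–208 m: Δρ/Δz = 0.08/30 = 2.7 × 10⁻³ kg m⁻⁴
The largest gradient is in the 109–168 m interval — the pycnocline.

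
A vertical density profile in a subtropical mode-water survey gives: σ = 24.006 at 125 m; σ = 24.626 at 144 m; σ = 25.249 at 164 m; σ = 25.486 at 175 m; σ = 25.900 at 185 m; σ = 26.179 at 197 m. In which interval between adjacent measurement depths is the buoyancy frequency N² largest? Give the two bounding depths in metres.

Compute the density gradient over each adjacent pair:
  125–144 m: Δρ/Δz = 0.620/19 = 0.033 kg m⁻⁴
  144–164 m: Δρ/Δz = 0.623/20 = 0.031 kg m⁻⁴
  164–175 m: Δρ/Δz = 0.237/11 = 0.022 kg m⁻⁴
  175–185 m: Δρ/Δz = 0.414/10 = 0.041 kg m⁻⁴
  185–197 m: Δρ/Δz = 0.279/12 = 0.023 kg m⁻⁴
The largest gradient is in the 175–185 m interval — the pycnocline.

175–185 m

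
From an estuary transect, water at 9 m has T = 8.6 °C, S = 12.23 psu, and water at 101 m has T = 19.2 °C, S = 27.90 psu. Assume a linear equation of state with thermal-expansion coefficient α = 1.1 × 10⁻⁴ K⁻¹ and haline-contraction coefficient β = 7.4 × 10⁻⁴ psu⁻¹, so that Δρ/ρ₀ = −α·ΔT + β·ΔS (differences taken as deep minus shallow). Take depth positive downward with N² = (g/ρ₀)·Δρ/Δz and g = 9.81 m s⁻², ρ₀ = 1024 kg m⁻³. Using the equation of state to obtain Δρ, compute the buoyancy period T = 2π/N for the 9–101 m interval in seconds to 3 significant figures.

ΔT = +10.6 K, ΔS = +15.67 psu (deep − shallow).
Δρ/ρ₀ = −αΔT + βΔS = -1.166 × 10⁻³ + 0.0115958 = 0.0104298, so Δρ ≈ 10.68 kg m⁻³.
N² = (g/ρ₀)·Δρ/Δz = g·(Δρ/ρ₀)/Δz = 9.81 × 0.0104298 / 92 = 1.1121 × 10⁻³ s⁻².
N = √(1.1121 × 10⁻³) = 0.033348 rad s⁻¹ → T = 2π/N = 188.41 s ≈ 188 s.

188 s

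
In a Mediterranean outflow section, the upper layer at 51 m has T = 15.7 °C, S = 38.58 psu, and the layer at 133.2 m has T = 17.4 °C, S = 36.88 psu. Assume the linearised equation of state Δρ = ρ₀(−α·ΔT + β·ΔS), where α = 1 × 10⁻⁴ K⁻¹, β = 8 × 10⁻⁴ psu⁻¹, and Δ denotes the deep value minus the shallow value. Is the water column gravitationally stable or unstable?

unstable

ΔT = 17.4 − 15.7 = +1.7 K and ΔS = 36.88 − 38.58 = -1.70 psu (deep − shallow).
−αΔT = -1.70 × 10⁻⁴; βΔS = -1.36 × 10⁻³; sum Δρ/ρ₀ = -1.53 × 10⁻³.
Δρ/ρ₀ < 0, so Δρ < 0: deeper water is lighter → statically unstable; the column would overturn.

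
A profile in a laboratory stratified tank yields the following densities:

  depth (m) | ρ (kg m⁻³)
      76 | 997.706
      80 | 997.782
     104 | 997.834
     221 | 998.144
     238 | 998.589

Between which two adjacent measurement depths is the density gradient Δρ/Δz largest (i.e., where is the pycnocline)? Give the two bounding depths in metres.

Compute the density gradient over each adjacent pair:
  76–80 m: Δρ/Δz = 0.076/4 = 0.019 kg m⁻⁴
  80–104 m: Δρ/Δz = 0.052/24 = 2.2 × 10⁻³ kg m⁻⁴
  104–221 m: Δρ/Δz = 0.310/117 = 2.6 × 10⁻³ kg m⁻⁴
  221–238 m: Δρ/Δz = 0.445/17 = 0.026 kg m⁻⁴
The largest gradient is in the 221–238 m interval — the pycnocline.

221–238 m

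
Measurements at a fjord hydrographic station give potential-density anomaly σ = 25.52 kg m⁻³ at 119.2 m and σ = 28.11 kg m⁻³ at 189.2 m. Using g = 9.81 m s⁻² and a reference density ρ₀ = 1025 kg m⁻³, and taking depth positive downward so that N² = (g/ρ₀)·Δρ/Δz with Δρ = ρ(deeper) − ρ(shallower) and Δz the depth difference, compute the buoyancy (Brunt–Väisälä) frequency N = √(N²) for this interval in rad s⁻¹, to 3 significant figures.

Δρ = 1028.11 − 1025.52 = 2.59 kg m⁻³ over Δz = 189.2 − 119.2 = 70 m.
N² = (9.81/1025) × (2.59/70) = 3.5412 × 10⁻⁴ s⁻².
N = √(3.5412 × 10⁻⁴) = 0.018818 rad s⁻¹ ≈ 0.0188 rad s⁻¹.

0.0188 rad s⁻¹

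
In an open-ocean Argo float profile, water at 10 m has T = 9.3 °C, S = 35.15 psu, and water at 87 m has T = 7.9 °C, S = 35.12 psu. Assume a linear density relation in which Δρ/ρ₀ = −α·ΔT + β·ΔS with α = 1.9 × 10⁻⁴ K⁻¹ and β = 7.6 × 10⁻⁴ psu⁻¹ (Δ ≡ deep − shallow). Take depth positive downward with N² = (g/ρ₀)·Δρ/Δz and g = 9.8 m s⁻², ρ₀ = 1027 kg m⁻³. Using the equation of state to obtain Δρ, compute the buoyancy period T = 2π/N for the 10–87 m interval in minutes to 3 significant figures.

18.8 min

ΔT = -1.4 K, ΔS = -0.03 psu (deep − shallow).
Δρ/ρ₀ = −αΔT + βΔS = 2.66 × 10⁻⁴ − 2.28 × 10⁻⁵ = 2.432 × 10⁻⁴, so Δρ ≈ 0.2498 kg m⁻³.
N² = (g/ρ₀)·Δρ/Δz = g·(Δρ/ρ₀)/Δz = 9.8 × 2.432 × 10⁻⁴ / 77 = 3.0953 × 10⁻⁵ s⁻².
N = √(3.0953 × 10⁻⁵) = 5.5635 × 10⁻³ rad s⁻¹ → T = 2π/N = 1.1294 × 10³ s = 18.823 min ≈ 18.8 min.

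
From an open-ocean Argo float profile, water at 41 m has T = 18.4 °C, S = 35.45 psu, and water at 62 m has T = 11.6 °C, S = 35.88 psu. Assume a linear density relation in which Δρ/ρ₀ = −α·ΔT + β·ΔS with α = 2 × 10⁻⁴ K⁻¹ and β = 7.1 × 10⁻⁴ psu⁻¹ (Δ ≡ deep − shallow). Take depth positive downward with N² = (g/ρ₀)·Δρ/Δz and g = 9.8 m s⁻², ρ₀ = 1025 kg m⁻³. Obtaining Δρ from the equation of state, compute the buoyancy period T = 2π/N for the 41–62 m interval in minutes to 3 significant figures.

ΔT = -6.8 K, ΔS = +0.43 psu (deep − shallow).
Δρ/ρ₀ = −αΔT + βΔS = 1.36 × 10⁻³ + 3.053 × 10⁻⁴ = 1.6653 × 10⁻³, so Δρ ≈ 1.707 kg m⁻³.
N² = (g/ρ₀)·Δρ/Δz = g·(Δρ/ρ₀)/Δz = 9.8 × 1.6653 × 10⁻³ / 21 = 7.7714 × 10⁻⁴ s⁻².
N = √(7.7714 × 10⁻⁴) = 0.027877 rad s⁻¹ → T = 2π/N = 225.39 s = 3.7565 min ≈ 3.76 min.

3.76 min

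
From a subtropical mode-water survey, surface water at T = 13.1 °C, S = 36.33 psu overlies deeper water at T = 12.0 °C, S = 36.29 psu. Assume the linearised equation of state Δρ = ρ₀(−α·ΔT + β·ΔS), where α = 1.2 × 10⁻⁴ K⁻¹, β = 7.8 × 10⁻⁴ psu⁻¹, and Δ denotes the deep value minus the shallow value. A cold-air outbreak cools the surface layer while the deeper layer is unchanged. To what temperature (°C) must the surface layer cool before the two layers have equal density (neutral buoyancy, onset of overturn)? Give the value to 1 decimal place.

Neutral buoyancy requires Δρ = 0, i.e. −α(T_deep − T_surf′) + β(S_deep − S_surf) = 0.
T_surf′ = T_deep − (β/α)·ΔS = 12.0 − (7.8 × 10⁻⁴/1.2 × 10⁻⁴)·(-0.04) = 12.260 °C.
Cooling required: 13.1 − (12.260) = 0.840 °C.

12.3 °C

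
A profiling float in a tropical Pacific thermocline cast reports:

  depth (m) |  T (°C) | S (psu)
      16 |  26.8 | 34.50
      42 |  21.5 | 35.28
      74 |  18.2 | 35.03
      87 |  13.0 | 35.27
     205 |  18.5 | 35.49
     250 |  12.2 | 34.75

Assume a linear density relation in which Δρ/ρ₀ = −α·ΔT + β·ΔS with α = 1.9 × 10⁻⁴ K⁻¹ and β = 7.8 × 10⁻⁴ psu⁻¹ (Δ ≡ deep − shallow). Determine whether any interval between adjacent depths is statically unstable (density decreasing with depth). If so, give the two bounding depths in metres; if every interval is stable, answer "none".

87–205 m

Evaluate Δρ/ρ₀ = −αΔT + βΔS across each adjacent pair:
  16–42 m: −αΔT+βΔS = −(1.9 × 10⁻⁴)(-5.3)+(7.8 × 10⁻⁴)(+0.78) = 1.6 × 10⁻³ → stable
  42–74 m: −αΔT+βΔS = −(1.9 × 10⁻⁴)(-3.3)+(7.8 × 10⁻⁴)(-0.25) = 4.3 × 10⁻⁴ → stable
  74–87 m: −αΔT+βΔS = −(1.9 × 10⁻⁴)(-5.2)+(7.8 × 10⁻⁴)(+0.24) = 1.2 × 10⁻³ → stable
  87–205 m: −αΔT+βΔS = −(1.9 × 10⁻⁴)(+5.5)+(7.8 × 10⁻⁴)(+0.22) = -8.7 × 10⁻⁴ → UNSTABLE
  205–250 m: −αΔT+βΔS = −(1.9 × 10⁻⁴)(-6.3)+(7.8 × 10⁻⁴)(-0.74) = 6.2 × 10⁻⁴ → stable
The 87–205 m interval has Δρ < 0: lighter water underlies denser water.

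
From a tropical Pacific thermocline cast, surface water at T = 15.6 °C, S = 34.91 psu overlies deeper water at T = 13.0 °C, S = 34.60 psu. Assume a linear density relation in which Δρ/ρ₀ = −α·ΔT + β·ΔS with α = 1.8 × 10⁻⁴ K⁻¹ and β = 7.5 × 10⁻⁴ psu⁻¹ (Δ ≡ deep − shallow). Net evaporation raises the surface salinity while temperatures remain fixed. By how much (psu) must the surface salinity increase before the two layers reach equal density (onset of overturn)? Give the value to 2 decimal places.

Neutral buoyancy requires −α(T_deep − T_surf) + β(S_deep − S_surf′) = 0.
S_surf′ = S_deep − (α/β)·ΔT = 34.60 − (1.8 × 10⁻⁴/7.5 × 10⁻⁴)·(-2.6) = 35.2240 psu.
Increase required: 35.2240 − 34.91 = 0.3140 psu.

0.31 psu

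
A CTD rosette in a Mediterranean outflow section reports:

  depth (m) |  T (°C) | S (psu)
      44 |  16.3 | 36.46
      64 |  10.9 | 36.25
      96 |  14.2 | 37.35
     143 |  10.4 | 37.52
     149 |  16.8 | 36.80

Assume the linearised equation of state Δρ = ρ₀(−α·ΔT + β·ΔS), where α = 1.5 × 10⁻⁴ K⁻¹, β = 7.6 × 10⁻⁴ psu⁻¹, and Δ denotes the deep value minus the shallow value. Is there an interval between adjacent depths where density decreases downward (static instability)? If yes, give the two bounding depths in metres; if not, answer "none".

Evaluate Δρ/ρ₀ = −αΔT + βΔS across each adjacent pair:
  44–64 m: −αΔT+βΔS = −(1.5 × 10⁻⁴)(-5.4)+(7.6 × 10⁻⁴)(-0.21) = 6.5 × 10⁻⁴ → stable
  64–96 m: −αΔT+βΔS = −(1.5 × 10⁻⁴)(+3.3)+(7.6 × 10⁻⁴)(+1.10) = 3.4 × 10⁻⁴ → stable
  96–143 m: −αΔT+βΔS = −(1.5 × 10⁻⁴)(-3.8)+(7.6 × 10⁻⁴)(+0.17) = 7.0 × 10⁻⁴ → stable
  143–149 m: −αΔT+βΔS = −(1.5 × 10⁻⁴)(+6.4)+(7.6 × 10⁻⁴)(-0.72) = -1.5 × 10⁻³ → UNSTABLE
The 143–149 m interval has Δρ < 0: lighter water underlies denser water.

143–149 m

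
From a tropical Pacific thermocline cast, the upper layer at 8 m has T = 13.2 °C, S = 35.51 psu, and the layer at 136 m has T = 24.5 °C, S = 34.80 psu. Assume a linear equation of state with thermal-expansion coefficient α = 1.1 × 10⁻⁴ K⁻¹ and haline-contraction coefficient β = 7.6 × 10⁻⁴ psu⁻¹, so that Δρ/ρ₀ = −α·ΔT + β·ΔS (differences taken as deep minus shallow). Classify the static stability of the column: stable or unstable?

unstable

ΔT = 24.5 − 13.2 = +11.3 K and ΔS = 34.80 − 35.51 = -0.71 psu (deep − shallow).
−αΔT = -1.243 × 10⁻³; βΔS = -5.396 × 10⁻⁴; sum Δρ/ρ₀ = -1.7826 × 10⁻³.
Δρ/ρ₀ < 0, so Δρ < 0: deeper water is lighter → statically unstable; the column would overturn.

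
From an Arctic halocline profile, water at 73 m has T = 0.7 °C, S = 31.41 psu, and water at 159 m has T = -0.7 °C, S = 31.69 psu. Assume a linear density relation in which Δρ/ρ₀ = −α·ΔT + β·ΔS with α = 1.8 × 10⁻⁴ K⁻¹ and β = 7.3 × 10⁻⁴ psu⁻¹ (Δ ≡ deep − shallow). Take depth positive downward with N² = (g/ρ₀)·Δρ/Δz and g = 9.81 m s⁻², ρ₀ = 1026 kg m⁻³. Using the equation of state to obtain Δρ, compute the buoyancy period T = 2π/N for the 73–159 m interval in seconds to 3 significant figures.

871 s

ΔT = -1.4 K, ΔS = +0.28 psu (deep − shallow).
Δρ/ρ₀ = −αΔT + βΔS = 2.52 × 10⁻⁴ + 2.044 × 10⁻⁴ = 4.564 × 10⁻⁴, so Δρ ≈ 0.4683 kg m⁻³.
N² = (g/ρ₀)·Δρ/Δz = g·(Δρ/ρ₀)/Δz = 9.81 × 4.564 × 10⁻⁴ / 86 = 5.2061 × 10⁻⁵ s⁻².
N = √(5.2061 × 10⁻⁵) = 7.2153 × 10⁻³ rad s⁻¹ → T = 2π/N = 870.81 s ≈ 871 s.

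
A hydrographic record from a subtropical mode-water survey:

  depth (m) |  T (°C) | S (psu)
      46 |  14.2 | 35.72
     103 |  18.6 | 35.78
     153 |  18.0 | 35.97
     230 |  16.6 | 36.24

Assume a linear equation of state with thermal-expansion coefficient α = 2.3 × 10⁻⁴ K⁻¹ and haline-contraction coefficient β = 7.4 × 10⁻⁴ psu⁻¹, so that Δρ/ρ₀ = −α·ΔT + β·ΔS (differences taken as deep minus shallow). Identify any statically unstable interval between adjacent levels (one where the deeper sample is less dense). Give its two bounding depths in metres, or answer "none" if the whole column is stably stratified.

Evaluate Δρ/ρ₀ = −αΔT + βΔS across each adjacent pair:
  46–103 m: −αΔT+βΔS = −(2.3 × 10⁻⁴)(+4.4)+(7.4 × 10⁻⁴)(+0.06) = -9.7 × 10⁻⁴ → UNSTABLE
  103–153 m: −αΔT+βΔS = −(2.3 × 10⁻⁴)(-0.6)+(7.4 × 10⁻⁴)(+0.19) = 2.8 × 10⁻⁴ → stable
  153–230 m: −αΔT+βΔS = −(2.3 × 10⁻⁴)(-1.4)+(7.4 × 10⁻⁴)(+0.27) = 5.2 × 10⁻⁴ → stable
The 46–103 m interval has Δρ < 0: lighter water underlies denser water.

46–103 m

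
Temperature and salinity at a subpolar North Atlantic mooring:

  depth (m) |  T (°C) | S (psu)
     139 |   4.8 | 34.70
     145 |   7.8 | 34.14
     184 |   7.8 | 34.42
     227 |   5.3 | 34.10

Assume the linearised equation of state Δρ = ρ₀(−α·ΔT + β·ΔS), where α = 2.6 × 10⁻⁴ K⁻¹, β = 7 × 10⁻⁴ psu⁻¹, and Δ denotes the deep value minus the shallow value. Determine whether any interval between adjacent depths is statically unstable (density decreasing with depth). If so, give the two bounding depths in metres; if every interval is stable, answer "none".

139–145 m

Evaluate Δρ/ρ₀ = −αΔT + βΔS across each adjacent pair:
  139–145 m: −αΔT+βΔS = −(2.6 × 10⁻⁴)(+3.0)+(7 × 10⁻⁴)(-0.56) = -1.2 × 10⁻³ → UNSTABLE
  145–184 m: −αΔT+βΔS = −(2.6 × 10⁻⁴)(+0.0)+(7 × 10⁻⁴)(+0.28) = 2.0 × 10⁻⁴ → stable
  184–227 m: −αΔT+βΔS = −(2.6 × 10⁻⁴)(-2.5)+(7 × 10⁻⁴)(-0.32) = 4.3 × 10⁻⁴ → stable
The 139–145 m interval has Δρ < 0: lighter water underlies denser water.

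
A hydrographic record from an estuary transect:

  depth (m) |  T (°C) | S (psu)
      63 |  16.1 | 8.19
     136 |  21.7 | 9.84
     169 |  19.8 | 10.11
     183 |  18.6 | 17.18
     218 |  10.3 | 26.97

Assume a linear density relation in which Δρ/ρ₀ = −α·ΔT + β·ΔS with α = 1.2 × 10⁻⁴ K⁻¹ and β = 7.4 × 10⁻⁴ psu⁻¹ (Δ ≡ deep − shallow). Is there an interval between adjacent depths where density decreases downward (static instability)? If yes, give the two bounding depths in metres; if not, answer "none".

none

Evaluate Δρ/ρ₀ = −αΔT + βΔS across each adjacent pair:
  63–136 m: −αΔT+βΔS = −(1.2 × 10⁻⁴)(+5.6)+(7.4 × 10⁻⁴)(+1.65) = 5.5 × 10⁻⁴ → stable
  136–169 m: −αΔT+βΔS = −(1.2 × 10⁻⁴)(-1.9)+(7.4 × 10⁻⁴)(+0.27) = 4.3 × 10⁻⁴ → stable
  169–183 m: −αΔT+βΔS = −(1.2 × 10⁻⁴)(-1.2)+(7.4 × 10⁻⁴)(+7.07) = 5.4 × 10⁻³ → stable
  183–218 m: −αΔT+βΔS = −(1.2 × 10⁻⁴)(-8.3)+(7.4 × 10⁻⁴)(+9.79) = 8.2 × 10⁻³ → stable
Every interval has Δρ > 0: the column is stably stratified throughout.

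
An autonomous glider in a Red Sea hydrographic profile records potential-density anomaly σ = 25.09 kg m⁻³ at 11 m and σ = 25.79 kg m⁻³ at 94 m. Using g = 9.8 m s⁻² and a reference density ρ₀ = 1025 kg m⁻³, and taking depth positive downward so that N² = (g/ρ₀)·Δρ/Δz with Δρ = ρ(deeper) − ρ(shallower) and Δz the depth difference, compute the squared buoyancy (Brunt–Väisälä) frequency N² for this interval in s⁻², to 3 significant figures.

Δρ = 1025.79 − 1025.09 = 0.70 kg m⁻³ over Δz = 94 − 11 = 83 m.
N² = (9.8/1025) × (0.70/83) = 8.0635 × 10⁻⁵ s⁻² ≈ 8.06 × 10⁻⁵ s⁻².

8.06 × 10⁻⁵ s⁻²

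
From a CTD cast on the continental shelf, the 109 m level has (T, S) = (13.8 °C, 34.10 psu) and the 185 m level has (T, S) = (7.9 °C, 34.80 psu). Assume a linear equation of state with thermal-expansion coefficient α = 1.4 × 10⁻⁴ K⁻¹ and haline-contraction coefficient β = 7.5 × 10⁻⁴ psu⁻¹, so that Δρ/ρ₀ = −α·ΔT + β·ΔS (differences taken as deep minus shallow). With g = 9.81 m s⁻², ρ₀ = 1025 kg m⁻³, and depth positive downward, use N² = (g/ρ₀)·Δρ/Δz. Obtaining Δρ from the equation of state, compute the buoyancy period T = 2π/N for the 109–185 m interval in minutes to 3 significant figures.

ΔT = -5.9 K, ΔS = +0.70 psu (deep − shallow).
Δρ/ρ₀ = −αΔT + βΔS = 8.26 × 10⁻⁴ + 5.25 × 10⁻⁴ = 1.351 × 10⁻³, so Δρ ≈ 1.385 kg m⁻³.
N² = (g/ρ₀)·Δρ/Δz = g·(Δρ/ρ₀)/Δz = 9.81 × 1.351 × 10⁻³ / 76 = 1.7439 × 10⁻⁴ s⁻².
N = √(1.7439 × 10⁻⁴) = 0.013206 rad s⁻¹ → T = 2π/N = 475.78 s = 7.9297 min ≈ 7.93 min.

7.93 min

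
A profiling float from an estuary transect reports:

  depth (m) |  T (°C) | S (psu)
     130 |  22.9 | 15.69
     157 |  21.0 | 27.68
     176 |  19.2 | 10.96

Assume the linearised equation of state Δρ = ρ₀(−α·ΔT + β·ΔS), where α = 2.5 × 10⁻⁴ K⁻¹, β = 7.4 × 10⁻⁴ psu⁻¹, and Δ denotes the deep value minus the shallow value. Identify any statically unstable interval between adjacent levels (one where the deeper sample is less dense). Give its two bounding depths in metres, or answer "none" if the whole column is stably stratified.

Evaluate Δρ/ρ₀ = −αΔT + βΔS across each adjacent pair:
  130–157 m: −αΔT+βΔS = −(2.5 × 10⁻⁴)(-1.9)+(7.4 × 10⁻⁴)(+11.99) = 9.3 × 10⁻³ → stable
  157–176 m: −αΔT+βΔS = −(2.5 × 10⁻⁴)(-1.8)+(7.4 × 10⁻⁴)(-16.72) = -0.012 → UNSTABLE
The 157–176 m interval has Δρ < 0: lighter water underlies denser water.

157–176 m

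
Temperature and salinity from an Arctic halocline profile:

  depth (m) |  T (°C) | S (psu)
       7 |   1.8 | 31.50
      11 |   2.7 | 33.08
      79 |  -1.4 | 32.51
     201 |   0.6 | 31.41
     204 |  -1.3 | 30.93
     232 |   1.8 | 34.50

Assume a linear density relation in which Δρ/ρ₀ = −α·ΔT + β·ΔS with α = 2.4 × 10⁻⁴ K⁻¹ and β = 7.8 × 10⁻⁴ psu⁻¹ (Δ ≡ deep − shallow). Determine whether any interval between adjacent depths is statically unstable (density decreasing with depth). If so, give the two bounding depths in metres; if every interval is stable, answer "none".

Evaluate Δρ/ρ₀ = −αΔT + βΔS across each adjacent pair:
  7–11 m: −αΔT+βΔS = −(2.4 × 10⁻⁴)(+0.9)+(7.8 × 10⁻⁴)(+1.58) = 1.0 × 10⁻³ → stable
  11–79 m: −αΔT+βΔS = −(2.4 × 10⁻⁴)(-4.1)+(7.8 × 10⁻⁴)(-0.57) = 5.4 × 10⁻⁴ → stable
  79–201 m: −αΔT+βΔS = −(2.4 × 10⁻⁴)(+2.0)+(7.8 × 10⁻⁴)(-1.10) = -1.3 × 10⁻³ → UNSTABLE
  201–204 m: −αΔT+βΔS = −(2.4 × 10⁻⁴)(-1.9)+(7.8 × 10⁻⁴)(-0.48) = 8.2 × 10⁻⁵ → stable
  204–232 m: −αΔT+βΔS = −(2.4 × 10⁻⁴)(+3.1)+(7.8 × 10⁻⁴)(+3.57) = 2.0 × 10⁻³ → stable
The 79–201 m interval has Δρ < 0: lighter water underlies denser water.

79–201 m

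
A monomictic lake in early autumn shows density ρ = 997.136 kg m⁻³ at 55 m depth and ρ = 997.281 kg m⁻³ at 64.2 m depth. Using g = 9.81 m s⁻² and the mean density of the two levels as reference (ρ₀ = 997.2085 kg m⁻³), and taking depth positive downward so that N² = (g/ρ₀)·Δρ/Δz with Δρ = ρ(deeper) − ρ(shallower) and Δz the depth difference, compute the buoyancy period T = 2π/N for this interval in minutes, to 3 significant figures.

8.41 min

Δρ = 997.281 − 997.136 = 0.145 kg m⁻³ over Δz = 64.2 − 55 = 9.2 m.
N² = (9.81/997.2085) × (0.145/9.2) = 1.5505 × 10⁻⁴ s⁻².
N = √(1.5505 × 10⁻⁴) = 0.012452 rad s⁻¹, so T = 2π/N = 504.59 s = 8.4098 min ≈ 8.41 min.
N² > 0, so the interval is statically stable.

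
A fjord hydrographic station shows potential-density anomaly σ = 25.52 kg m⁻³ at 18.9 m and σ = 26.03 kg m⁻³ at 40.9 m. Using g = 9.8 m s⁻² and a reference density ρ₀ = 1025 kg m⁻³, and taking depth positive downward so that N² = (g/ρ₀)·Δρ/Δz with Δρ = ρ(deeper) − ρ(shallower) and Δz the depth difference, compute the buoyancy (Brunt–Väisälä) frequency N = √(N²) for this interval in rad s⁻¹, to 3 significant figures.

Δρ = 1026.03 − 1025.52 = 0.51 kg m⁻³ over Δz = 40.9 − 18.9 = 22 m.
N² = (9.8/1025) × (0.51/22) = 2.2164 × 10⁻⁴ s⁻².
N = √(2.2164 × 10⁻⁴) = 0.014888 rad s⁻¹ ≈ 0.0149 rad s⁻¹.

0.0149 rad s⁻¹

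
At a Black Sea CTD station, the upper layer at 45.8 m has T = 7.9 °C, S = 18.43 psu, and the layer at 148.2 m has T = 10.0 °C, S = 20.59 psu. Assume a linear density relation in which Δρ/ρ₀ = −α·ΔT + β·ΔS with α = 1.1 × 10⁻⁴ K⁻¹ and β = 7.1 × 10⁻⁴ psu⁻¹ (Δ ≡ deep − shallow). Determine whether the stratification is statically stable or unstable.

ΔT = 10.0 − 7.9 = +2.1 K and ΔS = 20.59 − 18.43 = +2.16 psu (deep − shallow).
−αΔT = -2.31 × 10⁻⁴; βΔS = 1.5336 × 10⁻³; sum Δρ/ρ₀ = 1.3026 × 10⁻³.
Δρ/ρ₀ > 0, so Δρ > 0: deeper water is denser → statically stable.

stable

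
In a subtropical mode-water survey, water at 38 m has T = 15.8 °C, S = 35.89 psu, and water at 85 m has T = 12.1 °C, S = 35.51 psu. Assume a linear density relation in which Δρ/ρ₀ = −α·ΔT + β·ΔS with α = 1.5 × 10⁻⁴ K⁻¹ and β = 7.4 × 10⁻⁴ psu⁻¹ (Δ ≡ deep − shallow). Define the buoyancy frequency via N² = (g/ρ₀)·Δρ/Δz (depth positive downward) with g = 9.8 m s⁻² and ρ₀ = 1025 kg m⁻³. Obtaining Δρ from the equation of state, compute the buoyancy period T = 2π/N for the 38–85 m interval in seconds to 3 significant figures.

832 s

ΔT = -3.7 K, ΔS = -0.38 psu (deep − shallow).
Δρ/ρ₀ = −αΔT + βΔS = 5.55 × 10⁻⁴ − 2.812 × 10⁻⁴ = 2.738 × 10⁻⁴, so Δρ ≈ 0.2806 kg m⁻³.
N² = (g/ρ₀)·Δρ/Δz = g·(Δρ/ρ₀)/Δz = 9.8 × 2.738 × 10⁻⁴ / 47 = 5.7090 × 10⁻⁵ s⁻².
N = √(5.7090 × 10⁻⁵) = 7.5558 × 10⁻³ rad s⁻¹ → T = 2π/N = 831.57 s ≈ 832 s.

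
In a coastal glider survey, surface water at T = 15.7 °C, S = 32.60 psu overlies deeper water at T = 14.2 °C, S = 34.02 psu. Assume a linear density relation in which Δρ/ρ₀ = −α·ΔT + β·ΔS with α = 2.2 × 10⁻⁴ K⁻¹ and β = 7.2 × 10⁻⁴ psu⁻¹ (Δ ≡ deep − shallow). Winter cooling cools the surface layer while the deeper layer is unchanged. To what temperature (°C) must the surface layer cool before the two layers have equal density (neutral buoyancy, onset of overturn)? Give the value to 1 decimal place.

Neutral buoyancy requires Δρ = 0, i.e. −α(T_deep − T_surf′) + β(S_deep − S_surf) = 0.
T_surf′ = T_deep − (β/α)·ΔS = 14.2 − (7.2 × 10⁻⁴/2.2 × 10⁻⁴)·(+1.42) = 9.553 °C.
Cooling required: 15.7 − (9.553) = 6.147 °C.

9.6 °C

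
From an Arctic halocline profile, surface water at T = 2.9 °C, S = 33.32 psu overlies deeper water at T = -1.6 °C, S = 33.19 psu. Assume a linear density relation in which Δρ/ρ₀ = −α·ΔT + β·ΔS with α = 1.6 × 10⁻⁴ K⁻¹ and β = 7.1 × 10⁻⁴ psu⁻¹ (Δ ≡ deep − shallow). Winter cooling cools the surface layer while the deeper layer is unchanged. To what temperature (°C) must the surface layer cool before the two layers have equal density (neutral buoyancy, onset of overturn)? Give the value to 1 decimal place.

-1.0 °C

Neutral buoyancy requires Δρ = 0, i.e. −α(T_deep − T_surf′) + β(S_deep − S_surf) = 0.
T_surf′ = T_deep − (β/α)·ΔS = -1.6 − (7.1 × 10⁻⁴/1.6 × 10⁻⁴)·(-0.13) = -1.023 °C.
Cooling required: 2.9 − (-1.023) = 3.923 °C.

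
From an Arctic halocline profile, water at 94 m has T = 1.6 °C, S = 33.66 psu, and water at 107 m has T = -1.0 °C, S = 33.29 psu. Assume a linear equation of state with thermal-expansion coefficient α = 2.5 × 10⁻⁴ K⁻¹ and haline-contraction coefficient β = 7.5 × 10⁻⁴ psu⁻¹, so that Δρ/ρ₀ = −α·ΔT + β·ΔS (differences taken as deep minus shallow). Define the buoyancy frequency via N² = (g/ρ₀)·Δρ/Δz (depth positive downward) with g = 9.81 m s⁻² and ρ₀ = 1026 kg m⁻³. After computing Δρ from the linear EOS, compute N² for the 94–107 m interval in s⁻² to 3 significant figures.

2.81 × 10⁻⁴ s⁻²

ΔT = -2.6 K, ΔS = -0.37 psu (deep − shallow).
Δρ/ρ₀ = −αΔT + βΔS = 6.50 × 10⁻⁴ − 2.775 × 10⁻⁴ = 3.725 × 10⁻⁴, so Δρ ≈ 0.3822 kg m⁻³.
N² = (g/ρ₀)·Δρ/Δz = g·(Δρ/ρ₀)/Δz = 9.81 × 3.725 × 10⁻⁴ / 13 = 2.8109 × 10⁻⁴ s⁻² ≈ 2.81 × 10⁻⁴ s⁻².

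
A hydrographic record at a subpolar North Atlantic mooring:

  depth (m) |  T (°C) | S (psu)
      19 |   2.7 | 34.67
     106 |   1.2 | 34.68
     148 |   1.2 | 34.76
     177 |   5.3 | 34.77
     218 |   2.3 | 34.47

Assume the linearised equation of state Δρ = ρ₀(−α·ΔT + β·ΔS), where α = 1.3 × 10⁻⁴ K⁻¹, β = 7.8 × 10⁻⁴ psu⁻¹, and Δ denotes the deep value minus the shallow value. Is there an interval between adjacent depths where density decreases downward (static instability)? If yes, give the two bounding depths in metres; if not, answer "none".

148–177 m

Evaluate Δρ/ρ₀ = −αΔT + βΔS across each adjacent pair:
  19–106 m: −αΔT+βΔS = −(1.3 × 10⁻⁴)(-1.5)+(7.8 × 10⁻⁴)(+0.01) = 2.0 × 10⁻⁴ → stable
  106–148 m: −αΔT+βΔS = −(1.3 × 10⁻⁴)(+0.0)+(7.8 × 10⁻⁴)(+0.08) = 6.2 × 10⁻⁵ → stable
  148–177 m: −αΔT+βΔS = −(1.3 × 10⁻⁴)(+4.1)+(7.8 × 10⁻⁴)(+0.01) = -5.3 × 10⁻⁴ → UNSTABLE
  177–218 m: −αΔT+βΔS = −(1.3 × 10⁻⁴)(-3.0)+(7.8 × 10⁻⁴)(-0.30) = 1.6 × 10⁻⁴ → stable
The 148–177 m interval has Δρ < 0: lighter water underlies denser water.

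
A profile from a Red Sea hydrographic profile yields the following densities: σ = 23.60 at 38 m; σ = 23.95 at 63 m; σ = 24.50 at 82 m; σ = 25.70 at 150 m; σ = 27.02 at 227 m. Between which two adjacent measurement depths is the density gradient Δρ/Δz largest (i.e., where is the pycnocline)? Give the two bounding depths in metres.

Compute the density gradient over each adjacent pair:
  38–63 m: Δρ/Δz = 0.35/25 = 0.014 kg m⁻⁴
  63–82 m: Δρ/Δz = 0.55/19 = 0.029 kg m⁻⁴
  82–150 m: Δρ/Δz = 1.20/68 = 0.018 kg m⁻⁴
  150–227 m: Δρ/Δz = 1.32/77 = 0.017 kg m⁻⁴
The largest gradient is in the 63–82 m interval — the pycnocline.

63–82 m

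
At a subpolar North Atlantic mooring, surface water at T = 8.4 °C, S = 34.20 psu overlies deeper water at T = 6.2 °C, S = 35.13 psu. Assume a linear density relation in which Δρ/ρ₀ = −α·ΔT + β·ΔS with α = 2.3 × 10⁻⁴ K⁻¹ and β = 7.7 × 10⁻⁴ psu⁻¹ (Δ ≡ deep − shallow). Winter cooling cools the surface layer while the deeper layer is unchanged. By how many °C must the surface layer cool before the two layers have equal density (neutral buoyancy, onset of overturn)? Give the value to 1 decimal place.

Neutral buoyancy requires Δρ = 0, i.e. −α(T_deep − T_surf′) + β(S_deep − S_surf) = 0.
T_surf′ = T_deep − (β/α)·ΔS = 6.2 − (7.7 × 10⁻⁴/2.3 × 10⁻⁴)·(+0.93) = 3.087 °C.
Cooling required: 8.4 − (3.087) = 5.313 °C.

5.3 °C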